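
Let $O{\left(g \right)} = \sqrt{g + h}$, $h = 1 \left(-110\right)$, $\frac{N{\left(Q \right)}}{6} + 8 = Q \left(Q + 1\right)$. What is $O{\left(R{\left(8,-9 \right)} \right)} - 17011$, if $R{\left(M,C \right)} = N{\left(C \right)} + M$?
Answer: $-17011 + \sqrt{282} \approx -16994.0$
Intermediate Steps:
$N{\left(Q \right)} = -48 + 6 Q \left(1 + Q\right)$ ($N{\left(Q \right)} = -48 + 6 Q \left(Q + 1\right) = -48 + 6 Q \left(1 + Q\right)$)
$h = -110$
$R{\left(M,C \right)} = -48 + M + 6 C + 6 C^{2}$ ($R{\left(M,C \right)} = \left(-48 + 6 C + 6 C^{2}\right) + M = -48 + M + 6 C + 6 C^{2}$)
$O{\left(g \right)} = \sqrt{-110 + g}$ ($O{\left(g \right)} = \sqrt{g - 110} = \sqrt{-110 + g}$)
$O{\left(R{\left(8,-9 \right)} \right)} - 17011 = \sqrt{-110 + \left(-48 + 8 + 6 \left(-9\right) + 6 \left(-9\right)^{2}\right)} - 17011 = \sqrt{-110 + \left(-48 + 8 - 54 + 6 \cdot 81\right)} - 17011 = \sqrt{-110 + \left(-48 + 8 - 54 + 486\right)} - 17011 = \sqrt{-110 + 392} - 17011 = \sqrt{282} - 17011 = -17011 + \sqrt{282}$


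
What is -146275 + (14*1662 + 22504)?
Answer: -100503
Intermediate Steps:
-146275 + (14*1662 + 22504) = -146275 + (23268 + 22504) = -146275 + 45772 = -100503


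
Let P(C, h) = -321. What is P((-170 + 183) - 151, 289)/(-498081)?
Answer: 107/166027 ≈ 0.00064447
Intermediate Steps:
P((-170 + 183) - 151, 289)/(-498081) = -321/(-498081) = -321*(-1/498081) = 107/166027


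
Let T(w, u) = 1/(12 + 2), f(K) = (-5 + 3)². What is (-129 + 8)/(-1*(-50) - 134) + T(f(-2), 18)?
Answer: 127/84 ≈ 1.5119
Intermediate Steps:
f(K) = 4 (f(K) = (-2)² = 4)
T(w, u) = 1/14
(-129 + 8)/(-1*(-50) - 134) + T(f(-2), 18) = (-129 + 8)/(-1*(-50) - 134) + 1/14 = -121/(50 - 134) + 1/14 = -121/(-84) + 1/14 = -121*(-1/84) + 1/14 = 121/84 + 1/14 = 127/84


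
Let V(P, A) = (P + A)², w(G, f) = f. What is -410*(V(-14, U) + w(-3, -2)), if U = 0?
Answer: -79540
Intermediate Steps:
V(P, A) = (A + P)²
-410*(V(-14, U) + w(-3, -2)) = -410*((0 - 14)² - 2) = -410*((-14)² - 2) = -410*(196 - 2) = -410*194 = -79540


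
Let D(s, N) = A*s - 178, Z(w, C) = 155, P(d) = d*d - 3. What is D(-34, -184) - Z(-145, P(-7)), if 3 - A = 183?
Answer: 5787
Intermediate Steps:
A = -180 (A = 3 - 1*183 = 3 - 183 = -180)
P(d) = -3 + d² (P(d) = d² - 3 = -3 + d²)
D(s, N) = -178 - 180*s (D(s, N) = -180*s - 178 = -178 - 180*s)
D(-34, -184) - Z(-145, P(-7)) = (-178 - 180*(-34)) - 1*155 = (-178 + 6120) - 155 = 5942 - 155 = 5787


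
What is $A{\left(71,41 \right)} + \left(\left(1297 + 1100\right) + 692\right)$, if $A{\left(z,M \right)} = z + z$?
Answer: $3231$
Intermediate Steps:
$A{\left(z,M \right)} = 2 z$
$A{\left(71,41 \right)} + \left(\left(1297 + 1100\right) + 692\right) = 2 \cdot 71 + \left(\left(1297 + 1100\right) + 692\right) = 142 + \left(2397 + 692\right) = 142 + 3089 = 3231$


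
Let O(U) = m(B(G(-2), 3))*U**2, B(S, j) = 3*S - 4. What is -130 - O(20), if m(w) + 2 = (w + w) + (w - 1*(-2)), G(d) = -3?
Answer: 15470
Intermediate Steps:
B(S, j) = -4 + 3*S
m(w) = 3*w (m(w) = -2 + ((w + w) + (w - 1*(-2))) = -2 + (2*w + (w + 2)) = -2 + (2*w + (2 + w)) = -2 + (2 + 3*w) = 3*w)
O(U) = -39*U**2 (O(U) = (3*(-4 + 3*(-3)))*U**2 = (3*(-4 - 9))*U**2 = (3*(-13))*U**2 = -39*U**2)
-130 - O(20) = -130 - (-39)*20**2 = -130 - (-39)*400 = -130 - 1*(-15600) = -130 + 15600 = 15470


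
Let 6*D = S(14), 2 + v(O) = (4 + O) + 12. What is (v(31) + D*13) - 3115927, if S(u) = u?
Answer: -9347555/3 ≈ -3.1159e+6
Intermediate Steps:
v(O) = 14 + O (v(O) = -2 + ((4 + O) + 12) = -2 + (16 + O) = 14 + O)
D = 7/3 (D = (⅙)*14 = 7/3 ≈ 2.3333)
(v(31) + D*13) - 3115927 = ((14 + 31) + (7/3)*13) - 3115927 = (45 + 91/3) - 3115927 = 226/3 - 3115927 = -9347555/3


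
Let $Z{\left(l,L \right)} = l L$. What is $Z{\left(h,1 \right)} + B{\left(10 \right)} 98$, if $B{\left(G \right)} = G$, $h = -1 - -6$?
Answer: $985$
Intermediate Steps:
$h = 5$ ($h = -1 + 6 = 5$)
$Z{\left(l,L \right)} = L l$
$Z{\left(h,1 \right)} + B{\left(10 \right)} 98 = 1 \cdot 5 + 10 \cdot 98 = 5 + 980 = 985$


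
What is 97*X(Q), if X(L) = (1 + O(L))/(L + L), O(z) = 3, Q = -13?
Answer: -194/13 ≈ -14.923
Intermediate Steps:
X(L) = 2/L (X(L) = (1 + 3)/(L + L) = 4/((2*L)) = 4*(1/(2*L)) = 2/L)
97*X(Q) = 97*(2/(-13)) = 97*(2*(-1/13)) = 97*(-2/13) = -194/13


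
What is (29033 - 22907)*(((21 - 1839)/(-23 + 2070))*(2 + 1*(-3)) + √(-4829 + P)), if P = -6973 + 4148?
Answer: 11137068/2047 + 6126*I*√7654 ≈ 5440.7 + 5.3595e+5*I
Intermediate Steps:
P = -2825
(29033 - 22907)*(((21 - 1839)/(-23 + 2070))*(2 + 1*(-3)) + √(-4829 + P)) = (29033 - 22907)*(((21 - 1839)/(-23 + 2070))*(2 + 1*(-3)) + √(-4829 - 2825)) = 6126*((-1818/2047)*(2 - 3) + √(-7654)) = 6126*(-1818*1/2047*(-1) + I*√7654) = 6126*(-1818/2047*(-1) + I*√7654) = 6126*(1818/2047 + I*√7654) = 11137068/2047 + 6126*I*√7654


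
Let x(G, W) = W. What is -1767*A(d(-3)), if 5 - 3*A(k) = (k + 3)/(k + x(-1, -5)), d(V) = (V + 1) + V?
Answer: -14136/5 ≈ -2827.2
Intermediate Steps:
d(V) = 1 + 2*V (d(V) = (1 + V) + V = 1 + 2*V)
A(k) = 5/3 - (3 + k)/(3*(-5 + k)) (A(k) = 5/3 - (k + 3)/(3*(k - 5)) = 5/3 - (3 + k)/(3*(-5 + k)))
-1767*A(d(-3)) = -2356*(-7 + (1 + 2*(-3)))/(-5 + (1 + 2*(-3))) = -2356*(-7 + (1 - 6))/(-5 + (1 - 6)) = -2356*(-7 - 5)/(-5 - 5) = -2356*(-12)/(-10) = -2356*(-1)*(-12)/10 = -1767*8/5 = -14136/5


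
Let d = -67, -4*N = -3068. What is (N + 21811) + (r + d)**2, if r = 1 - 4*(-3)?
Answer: 25494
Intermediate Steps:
N = 767 (N = -1/4*(-3068) = 767)
r = 13 (r = 1 + 12 = 13)
(N + 21811) + (r + d)**2 = (767 + 21811) + (13 - 67)**2 = 22578 + (-54)**2 = 22578 + 2916 = 25494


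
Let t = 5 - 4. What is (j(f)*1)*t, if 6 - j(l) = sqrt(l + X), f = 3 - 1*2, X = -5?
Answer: 6 - 2*I ≈ 6.0 - 2.0*I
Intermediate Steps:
t = 1
f = 1 (f = 3 - 2 = 1)
j(l) = 6 - sqrt(-5 + l) (j(l) = 6 - sqrt(l - 5) = 6 - sqrt(-5 + l))
(j(f)*1)*t = ((6 - sqrt(-5 + 1))*1)*1 = ((6 - sqrt(-4))*1)*1 = ((6 - 2*I)*1)*1 = (6 - 2*I)*1 = 6 - 2*I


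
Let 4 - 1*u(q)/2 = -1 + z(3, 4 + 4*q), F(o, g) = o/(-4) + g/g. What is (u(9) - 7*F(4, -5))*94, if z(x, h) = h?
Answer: -6580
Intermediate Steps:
F(o, g) = 1 - o/4 (F(o, g) = o*(-¼) + 1 = -o/4 + 1 = 1 - o/4)
u(q) = 2 - 8*q (u(q) = 8 - 2*(-1 + (4 + 4*q)) = 8 - 2*(3 + 4*q) = 8 + (-6 - 8*q) = 2 - 8*q)
(u(9) - 7*F(4, -5))*94 = ((2 - 8*9) - 7*(1 - ¼*4))*94 = ((2 - 72) - 7*(1 - 1))*94 = (-70 - 7*0)*94 = (-70 + 0)*94 = -70*94 = -6580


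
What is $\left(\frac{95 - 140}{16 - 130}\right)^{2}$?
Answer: $\frac{225}{1444} \approx 0.15582$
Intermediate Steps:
$\left(\frac{95 - 140}{16 - 130}\right)^{2} = \left(- \frac{45}{-114}\right)^{2} = \left(\left(-45\right) \left(- \frac{1}{114}\right)\right)^{2} = \left(\frac{15}{38}\right)^{2} = \frac{225}{1444}$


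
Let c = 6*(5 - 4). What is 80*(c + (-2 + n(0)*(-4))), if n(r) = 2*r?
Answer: 320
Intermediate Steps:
c = 6 (c = 6*1 = 6)
80*(c + (-2 + n(0)*(-4))) = 80*(6 + (-2 + (2*0)*(-4))) = 80*(6 + (-2 + 0*(-4))) = 80*(6 + (-2 + 0)) = 80*(6 - 2) = 80*4 = 320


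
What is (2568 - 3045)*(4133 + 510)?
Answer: -2214711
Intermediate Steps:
(2568 - 3045)*(4133 + 510) = -477*4643 = -2214711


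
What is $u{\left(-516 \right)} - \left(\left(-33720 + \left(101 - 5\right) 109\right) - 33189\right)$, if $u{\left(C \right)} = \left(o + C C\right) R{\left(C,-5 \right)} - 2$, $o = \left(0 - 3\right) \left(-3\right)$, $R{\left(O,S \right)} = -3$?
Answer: $-742352$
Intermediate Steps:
$o = 9$ ($o = \left(-3\right) \left(-3\right) = 9$)
$u{\left(C \right)} = -29 - 3 C^{2}$ ($u{\left(C \right)} = \left(9 + C C\right) \left(-3\right) - 2 = \left(9 + C^{2}\right) \left(-3\right) - 2 = \left(-27 - 3 C^{2}\right) - 2 = -29 - 3 C^{2}$)
$u{\left(-516 \right)} - \left(\left(-33720 + \left(101 - 5\right) 109\right) - 33189\right) = \left(-29 - 3 \left(-516\right)^{2}\right) - \left(\left(-33720 + \left(101 - 5\right) 109\right) - 33189\right) = \left(-29 - 798768\right) - \left(\left(-33720 + 96 \cdot 109\right) - 33189\right) = \left(-29 - 798768\right) - \left(\left(-33720 + 10464\right) - 33189\right) = -798797 - \left(-23256 - 33189\right) = -798797 - -56445 = -798797 + 56445 = -742352$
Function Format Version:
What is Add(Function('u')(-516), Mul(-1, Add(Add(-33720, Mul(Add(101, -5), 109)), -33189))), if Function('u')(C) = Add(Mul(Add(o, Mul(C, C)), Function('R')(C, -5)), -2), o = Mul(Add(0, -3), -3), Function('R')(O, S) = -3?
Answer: -742352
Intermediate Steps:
o = 9 (o = Mul(-3, -3) = 9)
Function('u')(C) = Add(-29, Mul(-3, Pow(C, 2))) (Function('u')(C) = Add(Mul(Add(9, Mul(C, C)), -3), -2) = Add(Mul(Add(9, Pow(C, 2)), -3), -2) = Add(Add(-27, Mul(-3, Pow(C, 2))), -2) = Add(-29, Mul(-3, Pow(C, 2))))
Add(Function('u')(-516), Mul(-1, Add(Add(-33720, Mul(Add(101, -5), 109)), -33189))) = Add(Add(-29, Mul(-3, Pow(-516, 2))), Mul(-1, Add(Add(-33720, Mul(Add(101, -5), 109)), -33189))) = Add(Add(-29, Mul(-3, 266256)), Mul(-1, Add(Add(-33720, Mul(96, 109)), -33189))) = Add(Add(-29, -798768), Mul(-1, Add(Add(-33720, 10464), -33189))) = Add(-798797, Mul(-1, Add(-23256, -33189))) = Add(-798797, Mul(-1, -56445)) = Add(-798797, 56445) = -742352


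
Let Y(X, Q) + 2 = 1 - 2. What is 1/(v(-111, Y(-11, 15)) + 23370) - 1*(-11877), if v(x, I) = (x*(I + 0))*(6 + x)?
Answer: 137713814/11595 ≈ 11877.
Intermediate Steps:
Y(X, Q) = -3 (Y(X, Q) = -2 + (1 - 2) = -2 - 1 = -3)
v(x, I) = I*x*(6 + x) (v(x, I) = (x*I)*(6 + x) = (I*x)*(6 + x) = I*x*(6 + x))
1/(v(-111, Y(-11, 15)) + 23370) - 1*(-11877) = 1/(-3*(-111)*(6 - 111) + 23370) - 1*(-11877) = 1/(-3*(-111)*(-105) + 23370) + 11877 = 1/(-34965 + 23370) + 11877 = 1/(-11595) + 11877 = -1/11595 + 11877 = 137713814/11595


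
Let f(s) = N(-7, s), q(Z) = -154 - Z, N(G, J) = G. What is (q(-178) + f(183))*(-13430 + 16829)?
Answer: 57783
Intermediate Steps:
f(s) = -7
(q(-178) + f(183))*(-13430 + 16829) = ((-154 - 1*(-178)) - 7)*(-13430 + 16829) = ((-154 + 178) - 7)*3399 = (24 - 7)*3399 = 17*3399 = 57783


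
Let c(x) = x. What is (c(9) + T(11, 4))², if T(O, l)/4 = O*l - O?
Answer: 19881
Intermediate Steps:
T(O, l) = -4*O + 4*O*l (T(O, l) = 4*(O*l - O) = 4*(-O + O*l) = -4*O + 4*O*l)
(c(9) + T(11, 4))² = (9 + 4*11*(-1 + 4))² = (9 + 4*11*3)² = (9 + 132)² = 141² = 19881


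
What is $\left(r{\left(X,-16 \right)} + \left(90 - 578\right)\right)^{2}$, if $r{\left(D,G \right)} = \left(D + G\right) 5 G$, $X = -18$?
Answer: $4981824$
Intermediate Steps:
$r{\left(D,G \right)} = G \left(5 D + 5 G\right)$ ($r{\left(D,G \right)} = \left(5 D + 5 G\right) G = G \left(5 D + 5 G\right)$)
$\left(r{\left(X,-16 \right)} + \left(90 - 578\right)\right)^{2} = \left(5 \left(-16\right) \left(-18 - 16\right) + \left(90 - 578\right)\right)^{2} = \left(5 \left(-16\right) \left(-34\right) + \left(90 - 578\right)\right)^{2} = \left(2720 - 488\right)^{2} = 2232^{2} = 4981824$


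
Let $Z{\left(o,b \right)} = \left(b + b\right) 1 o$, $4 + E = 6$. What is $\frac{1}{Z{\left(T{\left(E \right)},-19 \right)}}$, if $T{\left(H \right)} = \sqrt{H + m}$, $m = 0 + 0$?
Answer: $- \frac{\sqrt{2}}{76} \approx -0.018608$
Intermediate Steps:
$m = 0$
$E = 2$ ($E = -4 + 6 = 2$)
$T{\left(H \right)} = \sqrt{H}$ ($T{\left(H \right)} = \sqrt{H + 0} = \sqrt{H}$)
$Z{\left(o,b \right)} = 2 b o$
$\frac{1}{Z{\left(T{\left(E \right)},-19 \right)}} = \frac{1}{2 \left(-19\right) \sqrt{2}} = \frac{1}{\left(-38\right) \sqrt{2}} = - \frac{\sqrt{2}}{76}$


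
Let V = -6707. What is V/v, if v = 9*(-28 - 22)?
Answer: 6707/450 ≈ 14.904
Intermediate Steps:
v = -450 (v = 9*(-50) = -450)
V/v = -6707/(-450) = -6707*(-1/450) = 6707/450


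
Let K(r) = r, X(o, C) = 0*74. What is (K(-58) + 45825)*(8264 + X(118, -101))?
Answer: 378218488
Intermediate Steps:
X(o, C) = 0
(K(-58) + 45825)*(8264 + X(118, -101)) = (-58 + 45825)*(8264 + 0) = 45767*8264 = 378218488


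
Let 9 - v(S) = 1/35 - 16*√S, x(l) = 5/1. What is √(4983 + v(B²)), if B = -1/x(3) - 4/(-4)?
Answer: 3*√681205/35 ≈ 70.744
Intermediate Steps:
x(l) = 5 (x(l) = 5*1 = 5)
B = ⅘ (B = -1/5 - 4/(-4) = -1*⅕ - 4*(-¼) = -⅕ + 1 = ⅘ ≈ 0.80000)
v(S) = 314/35 + 16*√S (v(S) = 9 - (1/35 - 16*√S) = 9 + (-1/35 + 16*√S) = 314/35 + 16*√S)
√(4983 + v(B²)) = √(4983 + (314/35 + 16*√((⅘)²))) = √(4983 + (314/35 + 16*√(16/25))) = √(4983 + (314/35 + 16*(⅘))) = √(4983 + (314/35 + 64/5)) = √(4983 + 762/35) = √(175167/35) = 3*√681205/35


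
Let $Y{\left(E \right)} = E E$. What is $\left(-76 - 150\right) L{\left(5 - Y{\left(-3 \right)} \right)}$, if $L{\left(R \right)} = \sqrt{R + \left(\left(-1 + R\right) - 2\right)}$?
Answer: $- 226 i \sqrt{11} \approx - 749.56 i$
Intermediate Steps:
$Y{\left(E \right)} = E^{2}$
$L{\left(R \right)} = \sqrt{-3 + 2 R}$ ($L{\left(R \right)} = \sqrt{R + \left(-3 + R\right)} = \sqrt{-3 + 2 R}$)
$\left(-76 - 150\right) L{\left(5 - Y{\left(-3 \right)} \right)} = \left(-76 - 150\right) \sqrt{-3 + 2 \left(5 - \left(-3\right)^{2}\right)} = - 226 \sqrt{-3 + 2 \left(5 - 9\right)} = - 226 \sqrt{-3 + 2 \left(-4\right)} = - 226 \sqrt{-3 - 8} = - 226 \sqrt{-11} = - 226 i \sqrt{11}$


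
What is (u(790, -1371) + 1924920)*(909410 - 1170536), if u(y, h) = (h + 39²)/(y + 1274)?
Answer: -86455228770315/172 ≈ -5.0265e+11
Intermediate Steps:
u(y, h) = (1521 + h)/(1274 + y) (u(y, h) = (h + 1521)/(1274 + y) = (1521 + h)/(1274 + y))
(u(790, -1371) + 1924920)*(909410 - 1170536) = ((1521 - 1371)/(1274 + 790) + 1924920)*(909410 - 1170536) = (150/2064 + 1924920)*(-261126) = ((1/2064)*150 + 1924920)*(-261126) = (25/344 + 1924920)*(-261126) = (662172505/344)*(-261126) = -86455228770315/172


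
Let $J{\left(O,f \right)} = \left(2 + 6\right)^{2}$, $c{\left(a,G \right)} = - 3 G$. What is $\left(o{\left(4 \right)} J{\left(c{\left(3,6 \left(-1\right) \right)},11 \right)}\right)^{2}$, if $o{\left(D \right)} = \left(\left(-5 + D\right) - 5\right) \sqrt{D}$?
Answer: $589824$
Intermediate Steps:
$J{\left(O,f \right)} = 64$ ($J{\left(O,f \right)} = 8^{2} = 64$)
$o{\left(D \right)} = \sqrt{D} \left(-10 + D\right)$ ($o{\left(D \right)} = \left(-10 + D\right) \sqrt{D} = \sqrt{D} \left(-10 + D\right)$)
$\left(o{\left(4 \right)} J{\left(c{\left(3,6 \left(-1\right) \right)},11 \right)}\right)^{2} = \left(\sqrt{4} \left(-10 + 4\right) 64\right)^{2} = \left(2 \left(-6\right) 64\right)^{2} = \left(\left(-12\right) 64\right)^{2} = \left(-768\right)^{2} = 589824$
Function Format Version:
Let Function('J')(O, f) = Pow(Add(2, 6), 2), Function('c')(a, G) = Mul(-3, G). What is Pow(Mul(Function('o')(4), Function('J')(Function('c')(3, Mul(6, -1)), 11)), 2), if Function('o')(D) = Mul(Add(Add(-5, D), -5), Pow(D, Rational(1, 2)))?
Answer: 589824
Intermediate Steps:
Function('J')(O, f) = 64 (Function('J')(O, f) = Pow(8, 2) = 64)
Function('o')(D) = Mul(Pow(D, Rational(1, 2)), Add(-10, D)) (Function('o')(D) = Mul(Add(-10, D), Pow(D, Rational(1, 2))) = Mul(Pow(D, Rational(1, 2)), Add(-10, D)))
Pow(Mul(Function('o')(4), Function('J')(Function('c')(3, Mul(6, -1)), 11)), 2) = Pow(Mul(Mul(Pow(4, Rational(1, 2)), Add(-10, 4)), 64), 2) = Pow(Mul(Mul(2, -6), 64), 2) = Pow(Mul(-12, 64), 2) = Pow(-768, 2) = 589824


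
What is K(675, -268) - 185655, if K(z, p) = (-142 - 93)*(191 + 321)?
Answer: -305975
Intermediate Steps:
K(z, p) = -120320 (K(z, p) = -235*512 = -120320)
K(675, -268) - 185655 = -120320 - 185655 = -305975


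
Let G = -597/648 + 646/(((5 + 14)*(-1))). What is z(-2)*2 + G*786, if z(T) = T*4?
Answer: -988709/36 ≈ -27464.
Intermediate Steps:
z(T) = 4*T
G = -7543/216 (G = -597*1/648 + 646/((19*(-1))) = -199/216 + 646/(-19) = -199/216 + 646*(-1/19) = -199/216 - 34 = -7543/216 ≈ -34.921)
z(-2)*2 + G*786 = (4*(-2))*2 - 7543/216*786 = -8*2 - 988133/36 = -16 - 988133/36 = -988709/36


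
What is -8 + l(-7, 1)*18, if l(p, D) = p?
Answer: -134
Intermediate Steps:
-8 + l(-7, 1)*18 = -8 - 7*18 = -8 - 126 = -134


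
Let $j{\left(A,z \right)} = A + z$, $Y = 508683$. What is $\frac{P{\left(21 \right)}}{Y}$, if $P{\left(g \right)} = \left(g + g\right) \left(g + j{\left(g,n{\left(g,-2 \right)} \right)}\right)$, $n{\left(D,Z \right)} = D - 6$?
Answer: $\frac{114}{24223} \approx 0.0047063$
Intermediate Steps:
$n{\left(D,Z \right)} = -6 + D$ ($n{\left(D,Z \right)} = D - 6 = -6 + D$)
$P{\left(g \right)} = 2 g \left(-6 + 3 g\right)$ ($P{\left(g \right)} = \left(g + g\right) \left(g + \left(g + \left(-6 + g\right)\right)\right) = 2 g \left(g + \left(-6 + 2 g\right)\right) = 2 g \left(-6 + 3 g\right)$)
$\frac{P{\left(21 \right)}}{Y} = \frac{6 \cdot 21 \left(-2 + 21\right)}{508683} = 6 \cdot 21 \cdot 19 \cdot \frac{1}{508683} = 2394 \cdot \frac{1}{508683} = \frac{114}{24223}$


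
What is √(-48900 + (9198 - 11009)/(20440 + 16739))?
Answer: I*√92720800461/1377 ≈ 221.13*I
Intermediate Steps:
√(-48900 + (9198 - 11009)/(20440 + 16739)) = √(-48900 - 1811/37179) = √(-1818054911/37179) = I*√92720800461/1377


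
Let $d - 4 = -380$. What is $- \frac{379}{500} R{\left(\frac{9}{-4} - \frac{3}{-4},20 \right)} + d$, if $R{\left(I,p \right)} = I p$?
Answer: $- \frac{17663}{50} \approx -353.26$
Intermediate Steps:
$d = -376$ ($d = 4 - 380 = -376$)
$- \frac{379}{500} R{\left(\frac{9}{-4} - \frac{3}{-4},20 \right)} + d = - \frac{379}{500} \left(\frac{9}{-4} - \frac{3}{-4}\right) 20 - 376 = \left(-379\right) \frac{1}{500} \left(9 \left(- \frac{1}{4}\right) - - \frac{3}{4}\right) 20 - 376 = - \frac{379 \left(- \frac{9}{4} + \frac{3}{4}\right) 20}{500} - 376 = - \frac{379 \left(\left(- \frac{3}{2}\right) 20\right)}{500} - 376 = \left(- \frac{379}{500}\right) \left(-30\right) - 376 = \frac{1137}{50} - 376 = - \frac{17663}{50}$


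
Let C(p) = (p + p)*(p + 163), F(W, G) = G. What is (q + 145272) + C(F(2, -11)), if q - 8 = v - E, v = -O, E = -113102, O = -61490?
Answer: 316528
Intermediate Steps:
v = 61490 (v = -1*(-61490) = 61490)
C(p) = 2*p*(163 + p) (C(p) = (2*p)*(163 + p) = 2*p*(163 + p))
q = 174600 (q = 8 + (61490 - 1*(-113102)) = 8 + (61490 + 113102) = 8 + 174592 = 174600)
(q + 145272) + C(F(2, -11)) = (174600 + 145272) + 2*(-11)*(163 - 11) = 319872 + 2*(-11)*152 = 319872 - 3344 = 316528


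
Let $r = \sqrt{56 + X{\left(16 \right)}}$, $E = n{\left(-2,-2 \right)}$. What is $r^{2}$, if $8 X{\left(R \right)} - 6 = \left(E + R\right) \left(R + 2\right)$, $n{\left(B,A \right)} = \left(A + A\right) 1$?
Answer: $\frac{335}{4} \approx 83.75$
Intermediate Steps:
$n{\left(B,A \right)} = 2 A$ ($n{\left(B,A \right)} = 2 A 1 = 2 A$)
$E = -4$ ($E = 2 \left(-2\right) = -4$)
$X{\left(R \right)} = \frac{3}{4} + \frac{\left(-4 + R\right) \left(2 + R\right)}{8}$ ($X{\left(R \right)} = \frac{3}{4} + \frac{\left(-4 + R\right) \left(R + 2\right)}{8} = \frac{3}{4} + \frac{\left(-4 + R\right) \left(2 + R\right)}{8}$)
$r = \frac{\sqrt{335}}{2}$ ($r = \sqrt{56 - \left(\frac{17}{4} - 32\right)} = \sqrt{56 - - \frac{111}{4}} = \sqrt{56 + \frac{111}{4}} = \sqrt{\frac{335}{4}} = \frac{\sqrt{335}}{2} \approx 9.1515$)
$r^{2} = \left(\frac{\sqrt{335}}{2}\right)^{2} = \frac{335}{4}$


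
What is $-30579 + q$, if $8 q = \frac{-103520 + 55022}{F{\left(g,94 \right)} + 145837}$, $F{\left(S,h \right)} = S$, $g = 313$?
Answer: $- \frac{17876507649}{584600} \approx -30579.0$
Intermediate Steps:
$q = - \frac{24249}{584600}$ ($q = \frac{\left(-103520 + 55022\right) \frac{1}{313 + 145837}}{8} = \frac{\left(-48498\right) \frac{1}{146150}}{8} = \frac{1}{8} \left(- \frac{24249}{73075}\right) = - \frac{24249}{584600} \approx -0.04148$)
$-30579 + q = -30579 - \frac{24249}{584600} = - \frac{17876507649}{584600}$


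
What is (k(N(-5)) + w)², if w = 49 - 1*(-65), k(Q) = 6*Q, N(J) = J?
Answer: 7056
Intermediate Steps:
w = 114 (w = 49 + 65 = 114)
(k(N(-5)) + w)² = (6*(-5) + 114)² = (-30 + 114)² = 84² = 7056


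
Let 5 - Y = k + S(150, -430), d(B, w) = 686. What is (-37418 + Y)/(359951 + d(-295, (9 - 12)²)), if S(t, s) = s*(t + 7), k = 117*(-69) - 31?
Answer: 38201/360637 ≈ 0.10593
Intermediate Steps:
k = -8104 (k = -8073 - 31 = -8104)
S(t, s) = s*(7 + t)
Y = 75619 (Y = 5 - (-8104 - 430*(7 + 150)) = 5 - (-8104 - 430*157) = 5 - (-8104 - 67510) = 5 - 1*(-75614) = 5 + 75614 = 75619)
(-37418 + Y)/(359951 + d(-295, (9 - 12)²)) = (-37418 + 75619)/(359951 + 686) = 38201/360637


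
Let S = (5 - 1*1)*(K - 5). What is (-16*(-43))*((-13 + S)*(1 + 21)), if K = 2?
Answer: -378400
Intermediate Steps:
S = -12 (S = (5 - 1*1)*(2 - 5) = (5 - 1)*(-3) = 4*(-3) = -12)
(-16*(-43))*((-13 + S)*(1 + 21)) = (-16*(-43))*((-13 - 12)*(1 + 21)) = 688*(-25*22) = 688*(-550) = -378400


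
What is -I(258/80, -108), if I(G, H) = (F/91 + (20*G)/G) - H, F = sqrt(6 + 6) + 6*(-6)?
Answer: -11612/91 - 2*sqrt(3)/91 ≈ -127.64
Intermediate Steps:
F = -36 + 2*sqrt(3) (F = sqrt(12) - 36 = 2*sqrt(3) - 36 = -36 + 2*sqrt(3) ≈ -32.536)
I(G, H) = 1784/91 - H + 2*sqrt(3)/91 (I(G, H) = ((-36 + 2*sqrt(3))/91 + (20*G)/G) - H = ((-36 + 2*sqrt(3))*(1/91) + 20) - H = ((-36/91 + 2*sqrt(3)/91) + 20) - H = (1784/91 + 2*sqrt(3)/91) - H = 1784/91 - H + 2*sqrt(3)/91)
-I(258/80, -108) = -(1784/91 - 1*(-108) + 2*sqrt(3)/91) = -(1784/91 + 108 + 2*sqrt(3)/91) = -(11612/91 + 2*sqrt(3)/91) = -11612/91 - 2*sqrt(3)/91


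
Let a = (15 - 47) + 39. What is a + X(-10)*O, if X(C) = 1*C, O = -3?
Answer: 37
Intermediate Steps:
a = 7 (a = -32 + 39 = 7)
X(C) = C
a + X(-10)*O = 7 - 10*(-3) = 7 + 30 = 37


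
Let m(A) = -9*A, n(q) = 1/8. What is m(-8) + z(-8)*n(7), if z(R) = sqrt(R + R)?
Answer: 72 + I/2 ≈ 72.0 + 0.5*I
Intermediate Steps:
z(R) = sqrt(2)*sqrt(R) (z(R) = sqrt(2*R) = sqrt(2)*sqrt(R))
n(q) = 1/8
m(-8) + z(-8)*n(7) = -9*(-8) + (sqrt(2)*sqrt(-8))*(1/8) = 72 + (sqrt(2)*(2*I*sqrt(2)))*(1/8) = 72 + (4*I)*(1/8) = 72 + I/2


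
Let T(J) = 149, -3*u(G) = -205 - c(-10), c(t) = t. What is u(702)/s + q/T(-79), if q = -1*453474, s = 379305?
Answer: -34400989177/11303289 ≈ -3043.4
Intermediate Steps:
q = -453474
u(G) = 65 (u(G) = -(-205 - 1*(-10))/3 = -(-205 + 10)/3 = -1/3*(-195) = 65)
u(702)/s + q/T(-79) = 65/379305 - 453474/149 = 65*(1/379305) - 453474*1/149 = 13/75861 - 453474/149 = -34400989177/11303289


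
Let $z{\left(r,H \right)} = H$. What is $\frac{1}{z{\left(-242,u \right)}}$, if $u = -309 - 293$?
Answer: $- \frac{1}{602} \approx -0.0016611$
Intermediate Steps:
$u = -602$
$\frac{1}{z{\left(-242,u \right)}} = \frac{1}{-602} = - \frac{1}{602}$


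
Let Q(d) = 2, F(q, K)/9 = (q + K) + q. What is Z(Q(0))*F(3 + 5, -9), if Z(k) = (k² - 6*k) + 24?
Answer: 1008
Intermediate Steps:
F(q, K) = 9*K + 18*q (F(q, K) = 9*((q + K) + q) = 9*((K + q) + q) = 9*(K + 2*q) = 9*K + 18*q)
Z(k) = 24 + k² - 6*k
Z(Q(0))*F(3 + 5, -9) = (24 + 2² - 6*2)*(9*(-9) + 18*(3 + 5)) = (24 + 4 - 12)*(-81 + 18*8) = 16*(-81 + 144) = 16*63 = 1008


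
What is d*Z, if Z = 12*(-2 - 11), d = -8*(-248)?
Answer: -309504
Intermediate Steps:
d = 1984
Z = -156 (Z = 12*(-13) = -156)
d*Z = 1984*(-156) = -309504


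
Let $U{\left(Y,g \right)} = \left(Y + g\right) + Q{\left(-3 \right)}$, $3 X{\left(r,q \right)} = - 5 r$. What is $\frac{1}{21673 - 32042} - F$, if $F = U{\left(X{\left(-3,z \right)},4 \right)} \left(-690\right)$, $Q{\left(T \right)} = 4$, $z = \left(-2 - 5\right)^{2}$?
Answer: $\frac{93009929}{10369} \approx 8970.0$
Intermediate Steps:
$z = 49$ ($z = \left(-7\right)^{2} = 49$)
$X{\left(r,q \right)} = - \frac{5 r}{3}$ ($X{\left(r,q \right)} = \frac{\left(-5\right) r}{3} = - \frac{5 r}{3}$)
$U{\left(Y,g \right)} = 4 + Y + g$ ($U{\left(Y,g \right)} = \left(Y + g\right) + 4 = 4 + Y + g$)
$F = -8970$ ($F = \left(4 - -5 + 4\right) \left(-690\right) = \left(4 + 5 + 4\right) \left(-690\right) = 13 \left(-690\right) = -8970$)
$\frac{1}{21673 - 32042} - F = \frac{1}{21673 - 32042} - -8970 = \frac{1}{-10369} + 8970 = - \frac{1}{10369} + 8970 = \frac{93009929}{10369}$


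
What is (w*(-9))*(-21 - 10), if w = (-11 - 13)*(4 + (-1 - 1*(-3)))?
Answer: -40176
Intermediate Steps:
w = -144 (w = -24*(4 + (-1 + 3)) = -24*(4 + 2) = -24*6 = -144)
(w*(-9))*(-21 - 10) = (-144*(-9))*(-21 - 10) = 1296*(-31) = -40176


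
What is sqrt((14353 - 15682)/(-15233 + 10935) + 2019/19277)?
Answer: 3*sqrt(315730753932230)/82852546 ≈ 0.64339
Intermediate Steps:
sqrt((14353 - 15682)/(-15233 + 10935) + 2019/19277) = sqrt(-1329/(-4298) + 2019*(1/19277)) = sqrt(-1329*(-1/4298) + 2019/19277) = sqrt(1329/4298 + 2019/19277) = sqrt(34296795/82852546) = 3*sqrt(315730753932230)/82852546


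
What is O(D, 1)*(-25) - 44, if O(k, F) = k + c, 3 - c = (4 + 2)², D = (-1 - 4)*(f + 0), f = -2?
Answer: 531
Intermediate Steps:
D = 10 (D = (-1 - 4)*(-2 + 0) = -5*(-2) = 10)
c = -33 (c = 3 - (4 + 2)² = 3 - 1*6² = 3 - 1*36 = 3 - 36 = -33)
O(k, F) = -33 + k (O(k, F) = k - 33 = -33 + k)
O(D, 1)*(-25) - 44 = (-33 + 10)*(-25) - 44 = -23*(-25) - 44 = 575 - 44 = 531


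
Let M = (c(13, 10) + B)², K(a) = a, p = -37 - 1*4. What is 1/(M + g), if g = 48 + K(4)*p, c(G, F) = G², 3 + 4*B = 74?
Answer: 16/556153 ≈ 2.8769e-5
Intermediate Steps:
B = 71/4 (B = -¾ + (¼)*74 = -¾ + 37/2 = 71/4 ≈ 17.750)
p = -41 (p = -37 - 4 = -41)
g = -116 (g = 48 + 4*(-41) = 48 - 164 = -116)
M = 558009/16 (M = (13² + 71/4)² = (169 + 71/4)² = (747/4)² = 558009/16 ≈ 34876.)
1/(M + g) = 1/(558009/16 - 116) = 1/(556153/16) = 16/556153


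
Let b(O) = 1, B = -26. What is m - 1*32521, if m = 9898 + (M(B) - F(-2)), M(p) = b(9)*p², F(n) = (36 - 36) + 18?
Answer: -21965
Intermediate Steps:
F(n) = 18 (F(n) = 0 + 18 = 18)
M(p) = p² (M(p) = 1*p² = p²)
m = 10556 (m = 9898 + ((-26)² - 1*18) = 9898 + (676 - 18) = 9898 + 658 = 10556)
m - 1*32521 = 10556 - 1*32521 = 10556 - 32521 = -21965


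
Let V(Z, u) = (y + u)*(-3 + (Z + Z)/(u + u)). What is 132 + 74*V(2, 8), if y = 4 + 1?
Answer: -5027/2 ≈ -2513.5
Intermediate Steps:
y = 5
V(Z, u) = (-3 + Z/u)*(5 + u) (V(Z, u) = (5 + u)*(-3 + (Z + Z)/(u + u)) = (5 + u)*(-3 + (2*Z)/((2*u))) = (5 + u)*(-3 + (2*Z)*(1/(2*u))) = (5 + u)*(-3 + Z/u) = (-3 + Z/u)*(5 + u))
132 + 74*V(2, 8) = 132 + 74*(-15 + 2 - 3*8 + 5*2/8) = 132 + 74*(-15 + 2 - 24 + 5*2*(⅛)) = 132 + 74*(-15 + 2 - 24 + 5/4) = 132 + 74*(-143/4) = 132 - 5291/2 = -5027/2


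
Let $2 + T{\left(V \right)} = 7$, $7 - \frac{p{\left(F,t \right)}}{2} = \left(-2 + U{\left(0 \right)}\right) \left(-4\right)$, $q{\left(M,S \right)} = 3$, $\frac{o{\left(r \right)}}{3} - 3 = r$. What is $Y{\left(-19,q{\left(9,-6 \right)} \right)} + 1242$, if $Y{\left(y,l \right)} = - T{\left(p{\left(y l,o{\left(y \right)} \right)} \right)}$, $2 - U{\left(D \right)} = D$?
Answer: $1237$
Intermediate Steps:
$o{\left(r \right)} = 9 + 3 r$
$U{\left(D \right)} = 2 - D$
$p{\left(F,t \right)} = 14$ ($p{\left(F,t \right)} = 14 - 2 \left(-2 + \left(2 - 0\right)\right) \left(-4\right) = 14 - 2 \left(-2 + \left(2 + 0\right)\right) \left(-4\right) = 14 - 2 \left(-2 + 2\right) \left(-4\right) = 14 - 2 \cdot 0 \left(-4\right) = 14 - 0 = 14 + 0 = 14$)
$T{\left(V \right)} = 5$ ($T{\left(V \right)} = -2 + 7 = 5$)
$Y{\left(y,l \right)} = -5$ ($Y{\left(y,l \right)} = \left(-1\right) 5 = -5$)
$Y{\left(-19,q{\left(9,-6 \right)} \right)} + 1242 = -5 + 1242 = 1237$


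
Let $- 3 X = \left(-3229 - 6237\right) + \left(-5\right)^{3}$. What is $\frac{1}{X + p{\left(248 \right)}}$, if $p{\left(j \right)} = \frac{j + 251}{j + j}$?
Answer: $\frac{496}{1586211} \approx 0.00031269$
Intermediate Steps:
$X = 3197$ ($X = - \frac{\left(-3229 - 6237\right) + \left(-5\right)^{3}}{3} = - \frac{-9466 - 125}{3} = \left(- \frac{1}{3}\right) \left(-9591\right) = 3197$)
$p{\left(j \right)} = \frac{251 + j}{2 j}$
$\frac{1}{X + p{\left(248 \right)}} = \frac{1}{3197 + \frac{251 + 248}{2 \cdot 248}} = \frac{1}{3197 + \frac{1}{2} \cdot \frac{1}{248} \cdot 499} = \frac{1}{3197 + \frac{499}{496}} = \frac{1}{\frac{1586211}{496}} = \frac{496}{1586211}$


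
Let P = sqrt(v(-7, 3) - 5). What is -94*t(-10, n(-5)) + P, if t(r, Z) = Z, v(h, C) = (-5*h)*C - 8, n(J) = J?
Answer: 470 + 2*sqrt(23) ≈ 479.59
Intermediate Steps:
v(h, C) = -8 - 5*C*h (v(h, C) = -5*C*h - 8 = -8 - 5*C*h)
P = 2*sqrt(23) (P = sqrt((-8 - 5*3*(-7)) - 5) = sqrt((-8 + 105) - 5) = sqrt(97 - 5) = sqrt(92) = 2*sqrt(23) ≈ 9.5917)
-94*t(-10, n(-5)) + P = -94*(-5) + 2*sqrt(23) = 470 + 2*sqrt(23)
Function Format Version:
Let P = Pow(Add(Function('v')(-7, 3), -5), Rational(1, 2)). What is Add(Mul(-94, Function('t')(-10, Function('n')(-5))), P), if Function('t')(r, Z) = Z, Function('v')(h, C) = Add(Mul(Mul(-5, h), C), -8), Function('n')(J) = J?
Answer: Add(470, Mul(2, Pow(23, Rational(1, 2)))) ≈ 479.59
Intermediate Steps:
Function('v')(h, C) = Add(-8, Mul(-5, C, h)) (Function('v')(h, C) = Add(Mul(-5, C, h), -8) = Add(-8, Mul(-5, C, h)))
P = Mul(2, Pow(23, Rational(1, 2))) (P = Pow(Add(Add(-8, Mul(-5, 3, -7)), -5), Rational(1, 2)) = Pow(Add(Add(-8, 105), -5), Rational(1, 2)) = Pow(Add(97, -5), Rational(1, 2)) = Pow(92, Rational(1, 2)) = Mul(2, Pow(23, Rational(1, 2))) ≈ 9.5917)
Add(Mul(-94, Function('t')(-10, Function('n')(-5))), P) = Add(Mul(-94, -5), Mul(2, Pow(23, Rational(1, 2)))) = Add(470, Mul(2, Pow(23, Rational(1, 2))))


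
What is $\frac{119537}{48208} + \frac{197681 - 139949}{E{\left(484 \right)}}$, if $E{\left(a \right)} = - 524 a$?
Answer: $\frac{13136141}{5833168} \approx 2.252$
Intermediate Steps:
$\frac{119537}{48208} + \frac{197681 - 139949}{E{\left(484 \right)}} = \frac{119537}{48208} + \frac{197681 - 139949}{\left(-524\right) 484} = 119537 \cdot \frac{1}{48208} + \frac{57732}{-253616} = \frac{119537}{48208} + 57732 \left(- \frac{1}{253616}\right) = \frac{119537}{48208} - \frac{14433}{63404} = \frac{13136141}{5833168}$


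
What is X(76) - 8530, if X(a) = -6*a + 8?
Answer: -8978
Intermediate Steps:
X(a) = 8 - 6*a
X(76) - 8530 = (8 - 6*76) - 8530 = (8 - 456) - 8530 = -448 - 8530 = -8978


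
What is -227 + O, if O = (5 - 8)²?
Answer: -218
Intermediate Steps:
O = 9 (O = (-3)² = 9)
-227 + O = -227 + 9 = -218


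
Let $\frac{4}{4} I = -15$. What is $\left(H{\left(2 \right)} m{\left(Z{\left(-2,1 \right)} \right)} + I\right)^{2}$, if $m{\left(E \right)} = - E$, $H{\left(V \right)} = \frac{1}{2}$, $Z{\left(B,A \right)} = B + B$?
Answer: $169$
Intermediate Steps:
$Z{\left(B,A \right)} = 2 B$
$H{\left(V \right)} = \frac{1}{2}$
$I = -15$
$\left(H{\left(2 \right)} m{\left(Z{\left(-2,1 \right)} \right)} + I\right)^{2} = \left(\frac{\left(-1\right) 2 \left(-2\right)}{2} - 15\right)^{2} = \left(\frac{\left(-1\right) \left(-4\right)}{2} - 15\right)^{2} = \left(\frac{1}{2} \cdot 4 - 15\right)^{2} = \left(2 - 15\right)^{2} = \left(-13\right)^{2} = 169$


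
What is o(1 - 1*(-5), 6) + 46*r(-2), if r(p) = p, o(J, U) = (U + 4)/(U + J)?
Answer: -547/6 ≈ -91.167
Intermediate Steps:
o(J, U) = (4 + U)/(J + U)
o(1 - 1*(-5), 6) + 46*r(-2) = (4 + 6)/((1 - 1*(-5)) + 6) + 46*(-2) = 10/((1 + 5) + 6) - 92 = 10/(6 + 6) - 92 = 10/12 - 92 = (1/12)*10 - 92 = ⅚ - 92 = -547/6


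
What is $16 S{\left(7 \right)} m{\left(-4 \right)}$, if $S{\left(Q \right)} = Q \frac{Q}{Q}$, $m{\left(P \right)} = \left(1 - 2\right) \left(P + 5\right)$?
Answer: $-112$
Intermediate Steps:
$m{\left(P \right)} = -5 - P$ ($m{\left(P \right)} = - (5 + P) = -5 - P$)
$S{\left(Q \right)} = Q$ ($S{\left(Q \right)} = Q 1 = Q$)
$16 S{\left(7 \right)} m{\left(-4 \right)} = 16 \cdot 7 \left(-5 - -4\right) = 112 \left(-5 + 4\right) = 112 \left(-1\right) = -112$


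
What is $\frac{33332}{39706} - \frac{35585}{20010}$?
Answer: $- \frac{74596469}{79451706} \approx -0.93889$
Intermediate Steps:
$\frac{33332}{39706} - \frac{35585}{20010} = 33332 \cdot \frac{1}{39706} - \frac{7117}{4002} = \frac{16666}{19853} - \frac{7117}{4002} = - \frac{74596469}{79451706}$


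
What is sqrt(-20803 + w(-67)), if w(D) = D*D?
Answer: I*sqrt(16314) ≈ 127.73*I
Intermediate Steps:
w(D) = D**2
sqrt(-20803 + w(-67)) = sqrt(-20803 + (-67)**2) = sqrt(-20803 + 4489) = sqrt(-16314) = I*sqrt(16314)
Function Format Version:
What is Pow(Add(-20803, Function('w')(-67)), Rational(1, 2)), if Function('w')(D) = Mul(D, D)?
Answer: Mul(I, Pow(16314, Rational(1, 2))) ≈ Mul(127.73, I)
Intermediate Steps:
Function('w')(D) = Pow(D, 2)
Pow(Add(-20803, Function('w')(-67)), Rational(1, 2)) = Pow(Add(-20803, Pow(-67, 2)), Rational(1, 2)) = Pow(Add(-20803, 4489), Rational(1, 2)) = Pow(-16314, Rational(1, 2)) = Mul(I, Pow(16314, Rational(1, 2)))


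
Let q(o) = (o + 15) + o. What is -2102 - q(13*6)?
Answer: -2273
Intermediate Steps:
q(o) = 15 + 2*o (q(o) = (15 + o) + o = 15 + 2*o)
-2102 - q(13*6) = -2102 - (15 + 2*(13*6)) = -2102 - (15 + 2*78) = -2102 - (15 + 156) = -2102 - 1*171 = -2102 - 171 = -2273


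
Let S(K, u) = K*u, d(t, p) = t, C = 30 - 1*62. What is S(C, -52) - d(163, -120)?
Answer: 1501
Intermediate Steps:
C = -32 (C = 30 - 62 = -32)
S(C, -52) - d(163, -120) = -32*(-52) - 1*163 = 1664 - 163 = 1501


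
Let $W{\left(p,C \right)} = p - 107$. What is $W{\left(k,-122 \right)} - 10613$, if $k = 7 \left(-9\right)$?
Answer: $-10783$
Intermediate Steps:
$k = -63$
$W{\left(p,C \right)} = -107 + p$
$W{\left(k,-122 \right)} - 10613 = \left(-107 - 63\right) - 10613 = -170 - 10613 = -10783$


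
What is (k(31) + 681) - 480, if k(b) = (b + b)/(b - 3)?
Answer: 2845/14 ≈ 203.21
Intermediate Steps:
k(b) = 2*b/(-3 + b) (k(b) = (2*b)/(-3 + b) = 2*b/(-3 + b))
(k(31) + 681) - 480 = (2*31/(-3 + 31) + 681) - 480 = (2*31/28 + 681) - 480 = (2*31*(1/28) + 681) - 480 = (31/14 + 681) - 480 = 9565/14 - 480 = 2845/14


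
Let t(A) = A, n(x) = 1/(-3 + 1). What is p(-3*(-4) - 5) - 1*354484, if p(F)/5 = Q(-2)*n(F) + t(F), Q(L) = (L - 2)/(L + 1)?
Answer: -354459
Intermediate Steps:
Q(L) = (-2 + L)/(1 + L)
n(x) = -½ (n(x) = 1/(-2) = -½)
p(F) = -10 + 5*F (p(F) = 5*(((-2 - 2)/(1 - 2))*(-½) + F) = 5*((-4/(-1))*(-½) + F) = 5*(-1*(-4)*(-½) + F) = 5*(4*(-½) + F) = 5*(-2 + F) = -10 + 5*F)
p(-3*(-4) - 5) - 1*354484 = (-10 + 5*(-3*(-4) - 5)) - 1*354484 = (-10 + 5*(12 - 5)) - 354484 = (-10 + 5*7) - 354484 = (-10 + 35) - 354484 = 25 - 354484 = -354459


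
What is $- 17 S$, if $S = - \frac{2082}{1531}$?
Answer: $\frac{35394}{1531} \approx 23.118$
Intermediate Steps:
$S = - \frac{2082}{1531}$ ($S = \left(-2082\right) \frac{1}{1531} = - \frac{2082}{1531} \approx -1.3599$)
$- 17 S = \left(-17\right) \left(- \frac{2082}{1531}\right) = \frac{35394}{1531}$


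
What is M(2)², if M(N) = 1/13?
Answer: 1/169 ≈ 0.0059172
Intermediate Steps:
M(N) = 1/13
M(2)² = (1/13)² = 1/169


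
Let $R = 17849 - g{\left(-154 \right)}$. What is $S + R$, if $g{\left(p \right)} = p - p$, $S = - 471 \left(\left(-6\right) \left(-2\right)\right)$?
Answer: $12197$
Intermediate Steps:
$S = -5652$ ($S = \left(-471\right) 12 = -5652$)
$g{\left(p \right)} = 0$
$R = 17849$ ($R = 17849 - 0 = 17849 + 0 = 17849$)
$S + R = -5652 + 17849 = 12197$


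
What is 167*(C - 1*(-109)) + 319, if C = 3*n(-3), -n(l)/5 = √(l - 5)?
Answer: 18522 - 5010*I*√2 ≈ 18522.0 - 7085.2*I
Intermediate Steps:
n(l) = -5*√(-5 + l) (n(l) = -5*√(l - 5) = -5*√(-5 + l))
C = -30*I*√2 (C = 3*(-5*√(-5 - 3)) = 3*(-10*I*√2) = -30*I*√2 ≈ -42.426*I)
167*(C - 1*(-109)) + 319 = 167*(-30*I*√2 - 1*(-109)) + 319 = 167*(-30*I*√2 + 109) + 319 = 167*(109 - 30*I*√2) + 319 = (18203 - 5010*I*√2) + 319 = 18522 - 5010*I*√2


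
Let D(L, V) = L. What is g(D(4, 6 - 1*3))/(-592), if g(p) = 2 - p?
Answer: 1/296 ≈ 0.0033784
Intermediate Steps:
g(D(4, 6 - 1*3))/(-592) = (2 - 1*4)/(-592) = (2 - 4)*(-1/592) = -2*(-1/592) = 1/296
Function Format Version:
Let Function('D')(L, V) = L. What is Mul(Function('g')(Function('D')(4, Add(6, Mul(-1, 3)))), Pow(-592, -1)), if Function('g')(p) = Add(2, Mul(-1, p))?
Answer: Rational(1, 296) ≈ 0.0033784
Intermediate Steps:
Mul(Function('g')(Function('D')(4, Add(6, Mul(-1, 3)))), Pow(-592, -1)) = Mul(Add(2, Mul(-1, 4)), Pow(-592, -1)) = Mul(Add(2, -4), Rational(-1, 592)) = Mul(-2, Rational(-1, 592)) = Rational(1, 296)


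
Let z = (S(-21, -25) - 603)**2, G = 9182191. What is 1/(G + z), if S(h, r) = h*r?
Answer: 1/9188275 ≈ 1.0883e-7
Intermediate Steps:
z = 6084 (z = (-21*(-25) - 603)**2 = (525 - 603)**2 = (-78)**2 = 6084)
1/(G + z) = 1/(9182191 + 6084) = 1/9188275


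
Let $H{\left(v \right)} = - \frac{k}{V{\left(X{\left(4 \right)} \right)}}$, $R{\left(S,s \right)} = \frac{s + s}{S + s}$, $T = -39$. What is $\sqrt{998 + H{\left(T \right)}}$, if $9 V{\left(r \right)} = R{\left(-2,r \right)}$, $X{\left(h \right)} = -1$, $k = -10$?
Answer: $\sqrt{1133} \approx 33.66$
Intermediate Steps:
$R{\left(S,s \right)} = \frac{2 s}{S + s}$
$V{\left(r \right)} = \frac{2 r}{9 \left(-2 + r\right)}$ ($V{\left(r \right)} = \frac{2 r \frac{1}{-2 + r}}{9} = \frac{2 r}{9 \left(-2 + r\right)}$)
$H{\left(v \right)} = 135$ ($H{\left(v \right)} = - \frac{-10}{\frac{2}{9} \left(-1\right) \frac{1}{-2 - 1}} = - \frac{-10}{\frac{2}{9} \left(-1\right) \frac{1}{-3}} = - \frac{-10}{\frac{2}{9} \left(-1\right) \left(- \frac{1}{3}\right)} = - \frac{-10}{\frac{2}{27}} = - \frac{\left(-10\right) 27}{2} = \left(-1\right) \left(-135\right) = 135$)
$\sqrt{998 + H{\left(T \right)}} = \sqrt{998 + 135} = \sqrt{1133}$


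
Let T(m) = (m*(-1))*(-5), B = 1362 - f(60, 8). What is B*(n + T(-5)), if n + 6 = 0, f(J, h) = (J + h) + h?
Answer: -39866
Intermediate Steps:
f(J, h) = J + 2*h
B = 1286 (B = 1362 - (60 + 2*8) = 1362 - (60 + 16) = 1362 - 1*76 = 1362 - 76 = 1286)
n = -6 (n = -6 + 0 = -6)
T(m) = 5*m (T(m) = -m*(-5) = 5*m)
B*(n + T(-5)) = 1286*(-6 + 5*(-5)) = 1286*(-6 - 25) = 1286*(-31) = -39866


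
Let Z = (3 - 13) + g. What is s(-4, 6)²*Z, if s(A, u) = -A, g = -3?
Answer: -208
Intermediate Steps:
Z = -13 (Z = (3 - 13) - 3 = -10 - 3 = -13)
s(-4, 6)²*Z = (-1*(-4))²*(-13) = 4²*(-13) = 16*(-13) = -208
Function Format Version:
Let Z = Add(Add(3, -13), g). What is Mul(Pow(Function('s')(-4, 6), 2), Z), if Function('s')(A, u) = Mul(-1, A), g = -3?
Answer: -208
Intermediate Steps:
Z = -13 (Z = Add(Add(3, -13), -3) = Add(-10, -3) = -13)
Mul(Pow(Function('s')(-4, 6), 2), Z) = Mul(Pow(Mul(-1, -4), 2), -13) = Mul(Pow(4, 2), -13) = Mul(16, -13) = -208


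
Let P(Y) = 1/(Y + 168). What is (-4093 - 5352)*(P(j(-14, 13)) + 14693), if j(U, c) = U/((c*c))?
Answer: -3938169471735/28378 ≈ -1.3878e+8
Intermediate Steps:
j(U, c) = U/c² (j(U, c) = U/(c²) = U/c²)
P(Y) = 1/(168 + Y)
(-4093 - 5352)*(P(j(-14, 13)) + 14693) = (-4093 - 5352)*(1/(168 - 14/13²) + 14693) = -9445*(1/(168 - 14*1/169) + 14693) = -9445*(1/(168 - 14/169) + 14693) = -9445*(1/(28378/169) + 14693) = -9445*(169/28378 + 14693) = -9445*416958123/28378 = -3938169471735/28378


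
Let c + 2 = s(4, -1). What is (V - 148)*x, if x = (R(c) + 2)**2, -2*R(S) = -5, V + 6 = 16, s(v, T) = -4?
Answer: -5589/2 ≈ -2794.5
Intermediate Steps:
c = -6 (c = -2 - 4 = -6)
V = 10 (V = -6 + 16 = 10)
R(S) = 5/2 (R(S) = -1/2*(-5) = 5/2)
x = 81/4 (x = (5/2 + 2)**2 = (9/2)**2 = 81/4 ≈ 20.250)
(V - 148)*x = (10 - 148)*(81/4) = -138*81/4 = -5589/2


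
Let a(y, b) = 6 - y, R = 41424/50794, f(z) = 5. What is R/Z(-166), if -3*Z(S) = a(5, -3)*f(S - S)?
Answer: -62136/126985 ≈ -0.48932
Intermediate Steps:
R = 20712/25397 (R = 41424*(1/50794) = 20712/25397 ≈ 0.81553)
Z(S) = -5/3 (Z(S) = -(6 - 1*5)*5/3 = -(6 - 5)*5/3 = -5/3)
R/Z(-166) = 20712/(25397*(-5/3)) = (20712/25397)*(-⅗) = -62136/126985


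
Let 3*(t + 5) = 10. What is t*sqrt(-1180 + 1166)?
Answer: -5*I*sqrt(14)/3 ≈ -6.2361*I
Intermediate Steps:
t = -5/3 (t = -5 + (1/3)*10 = -5 + 10/3 = -5/3 ≈ -1.6667)
t*sqrt(-1180 + 1166) = -5*sqrt(-1180 + 1166)/3 = -5*I*sqrt(14)/3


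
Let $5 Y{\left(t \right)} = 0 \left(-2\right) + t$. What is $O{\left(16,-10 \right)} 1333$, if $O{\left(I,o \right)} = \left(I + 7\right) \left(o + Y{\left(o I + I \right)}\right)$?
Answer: $- \frac{5947846}{5} \approx -1.1896 \cdot 10^{6}$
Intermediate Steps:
$Y{\left(t \right)} = \frac{t}{5}$ ($Y{\left(t \right)} = \frac{0 \left(-2\right) + t}{5} = \frac{0 + t}{5} = \frac{t}{5}$)
$O{\left(I,o \right)} = \left(7 + I\right) \left(o + \frac{I}{5} + \frac{I o}{5}\right)$ ($O{\left(I,o \right)} = \left(I + 7\right) \left(o + \frac{o I + I}{5}\right) = \left(7 + I\right) \left(o + \frac{I o + I}{5}\right) = \left(7 + I\right) \left(o + \frac{I + I o}{5}\right) = \left(7 + I\right) \left(o + \left(\frac{I}{5} + \frac{I o}{5}\right)\right) = \left(7 + I\right) \left(o + \frac{I}{5} + \frac{I o}{5}\right)$)
$O{\left(16,-10 \right)} 1333 = \left(7 \left(-10\right) + \frac{16^{2}}{5} + \frac{7}{5} \cdot 16 + \frac{1}{5} \left(-10\right) 16^{2} + \frac{12}{5} \cdot 16 \left(-10\right)\right) 1333 = \left(-70 + \frac{1}{5} \cdot 256 + \frac{112}{5} + \frac{1}{5} \left(-10\right) 256 - 384\right) 1333 = \left(-70 + \frac{256}{5} + \frac{112}{5} - 512 - 384\right) 1333 = \left(- \frac{4462}{5}\right) 1333 = - \frac{5947846}{5}$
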